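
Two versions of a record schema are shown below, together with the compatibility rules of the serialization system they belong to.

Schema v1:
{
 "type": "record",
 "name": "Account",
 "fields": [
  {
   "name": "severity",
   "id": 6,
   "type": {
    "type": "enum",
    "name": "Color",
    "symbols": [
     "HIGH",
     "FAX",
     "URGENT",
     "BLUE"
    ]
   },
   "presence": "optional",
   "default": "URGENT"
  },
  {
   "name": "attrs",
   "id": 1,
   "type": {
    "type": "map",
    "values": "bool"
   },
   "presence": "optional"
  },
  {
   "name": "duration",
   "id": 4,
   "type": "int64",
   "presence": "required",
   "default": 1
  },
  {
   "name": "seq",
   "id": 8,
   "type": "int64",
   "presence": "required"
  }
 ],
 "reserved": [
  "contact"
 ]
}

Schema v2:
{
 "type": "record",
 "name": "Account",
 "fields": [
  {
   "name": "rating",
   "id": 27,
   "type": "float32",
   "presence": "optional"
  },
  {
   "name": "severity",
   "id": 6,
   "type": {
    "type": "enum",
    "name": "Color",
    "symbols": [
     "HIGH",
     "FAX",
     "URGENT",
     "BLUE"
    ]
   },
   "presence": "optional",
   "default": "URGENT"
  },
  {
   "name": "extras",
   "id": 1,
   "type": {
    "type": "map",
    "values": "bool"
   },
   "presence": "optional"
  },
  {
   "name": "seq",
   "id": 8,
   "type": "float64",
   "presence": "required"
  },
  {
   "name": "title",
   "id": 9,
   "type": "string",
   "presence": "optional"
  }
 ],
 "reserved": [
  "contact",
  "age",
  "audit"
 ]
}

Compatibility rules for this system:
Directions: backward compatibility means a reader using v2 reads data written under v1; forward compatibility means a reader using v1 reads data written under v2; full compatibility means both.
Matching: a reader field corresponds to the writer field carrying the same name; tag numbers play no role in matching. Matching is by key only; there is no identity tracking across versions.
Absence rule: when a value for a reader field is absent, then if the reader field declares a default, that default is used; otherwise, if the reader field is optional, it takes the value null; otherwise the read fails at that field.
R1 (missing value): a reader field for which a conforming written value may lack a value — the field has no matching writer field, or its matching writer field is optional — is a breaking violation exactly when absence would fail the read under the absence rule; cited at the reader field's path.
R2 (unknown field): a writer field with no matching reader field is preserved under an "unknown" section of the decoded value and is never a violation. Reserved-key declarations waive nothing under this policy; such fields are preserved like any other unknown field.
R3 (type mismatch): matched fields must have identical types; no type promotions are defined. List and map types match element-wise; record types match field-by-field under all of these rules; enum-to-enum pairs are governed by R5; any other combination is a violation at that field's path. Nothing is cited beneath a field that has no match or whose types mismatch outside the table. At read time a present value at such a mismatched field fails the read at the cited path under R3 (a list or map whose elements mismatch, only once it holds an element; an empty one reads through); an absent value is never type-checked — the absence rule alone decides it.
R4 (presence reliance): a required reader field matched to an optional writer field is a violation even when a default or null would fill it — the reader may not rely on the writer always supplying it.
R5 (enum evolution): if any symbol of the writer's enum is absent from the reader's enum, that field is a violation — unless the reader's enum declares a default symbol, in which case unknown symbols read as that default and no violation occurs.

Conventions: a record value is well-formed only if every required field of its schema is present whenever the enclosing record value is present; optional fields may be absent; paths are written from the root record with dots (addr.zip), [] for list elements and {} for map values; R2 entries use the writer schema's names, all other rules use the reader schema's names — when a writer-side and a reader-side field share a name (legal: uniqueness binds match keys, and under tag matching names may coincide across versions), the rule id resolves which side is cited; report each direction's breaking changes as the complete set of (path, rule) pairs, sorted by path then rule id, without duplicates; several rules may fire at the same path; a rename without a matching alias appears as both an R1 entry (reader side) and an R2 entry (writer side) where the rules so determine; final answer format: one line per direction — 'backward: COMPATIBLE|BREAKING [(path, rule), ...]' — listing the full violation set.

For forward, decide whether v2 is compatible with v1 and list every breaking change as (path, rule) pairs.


forward: BREAKING [(seq, R3)]

the writer's type comes first in each Account pair
forward for Account (reader v1, writer v2):
  severity: paired with writer severity (Color -> Color; writer optional)
  attrs has no writer counterpart
  duration has no writer counterpart
  seq: paired with writer seq (float64 -> int64; writer required)
  rating (writer side), unknown to reader
  extras (writer side), unknown to reader
  title (writer side), unknown to reader
  breaking: (seq, R3)
  forward on Account therefore BREAKING (1)
the other Account changes do not affect what is asked:
  renamed field attrs to extras in record Account -> no rule fires on it in Account's dialect; the asked verdict holds
  removed field duration from record Account -> no rule fires on it in Account's dialect; the asked verdict holds
  added field title to record Account: optional string, tag 9 (in v2 it sits last) -> no rule fires on it in Account's dialect; the asked verdict holds
  added field rating to record Account: optional float32, tag 27 (in v2 it sits immediately before severity) -> no rule fires on it in Account's dialect; the asked verdict holds


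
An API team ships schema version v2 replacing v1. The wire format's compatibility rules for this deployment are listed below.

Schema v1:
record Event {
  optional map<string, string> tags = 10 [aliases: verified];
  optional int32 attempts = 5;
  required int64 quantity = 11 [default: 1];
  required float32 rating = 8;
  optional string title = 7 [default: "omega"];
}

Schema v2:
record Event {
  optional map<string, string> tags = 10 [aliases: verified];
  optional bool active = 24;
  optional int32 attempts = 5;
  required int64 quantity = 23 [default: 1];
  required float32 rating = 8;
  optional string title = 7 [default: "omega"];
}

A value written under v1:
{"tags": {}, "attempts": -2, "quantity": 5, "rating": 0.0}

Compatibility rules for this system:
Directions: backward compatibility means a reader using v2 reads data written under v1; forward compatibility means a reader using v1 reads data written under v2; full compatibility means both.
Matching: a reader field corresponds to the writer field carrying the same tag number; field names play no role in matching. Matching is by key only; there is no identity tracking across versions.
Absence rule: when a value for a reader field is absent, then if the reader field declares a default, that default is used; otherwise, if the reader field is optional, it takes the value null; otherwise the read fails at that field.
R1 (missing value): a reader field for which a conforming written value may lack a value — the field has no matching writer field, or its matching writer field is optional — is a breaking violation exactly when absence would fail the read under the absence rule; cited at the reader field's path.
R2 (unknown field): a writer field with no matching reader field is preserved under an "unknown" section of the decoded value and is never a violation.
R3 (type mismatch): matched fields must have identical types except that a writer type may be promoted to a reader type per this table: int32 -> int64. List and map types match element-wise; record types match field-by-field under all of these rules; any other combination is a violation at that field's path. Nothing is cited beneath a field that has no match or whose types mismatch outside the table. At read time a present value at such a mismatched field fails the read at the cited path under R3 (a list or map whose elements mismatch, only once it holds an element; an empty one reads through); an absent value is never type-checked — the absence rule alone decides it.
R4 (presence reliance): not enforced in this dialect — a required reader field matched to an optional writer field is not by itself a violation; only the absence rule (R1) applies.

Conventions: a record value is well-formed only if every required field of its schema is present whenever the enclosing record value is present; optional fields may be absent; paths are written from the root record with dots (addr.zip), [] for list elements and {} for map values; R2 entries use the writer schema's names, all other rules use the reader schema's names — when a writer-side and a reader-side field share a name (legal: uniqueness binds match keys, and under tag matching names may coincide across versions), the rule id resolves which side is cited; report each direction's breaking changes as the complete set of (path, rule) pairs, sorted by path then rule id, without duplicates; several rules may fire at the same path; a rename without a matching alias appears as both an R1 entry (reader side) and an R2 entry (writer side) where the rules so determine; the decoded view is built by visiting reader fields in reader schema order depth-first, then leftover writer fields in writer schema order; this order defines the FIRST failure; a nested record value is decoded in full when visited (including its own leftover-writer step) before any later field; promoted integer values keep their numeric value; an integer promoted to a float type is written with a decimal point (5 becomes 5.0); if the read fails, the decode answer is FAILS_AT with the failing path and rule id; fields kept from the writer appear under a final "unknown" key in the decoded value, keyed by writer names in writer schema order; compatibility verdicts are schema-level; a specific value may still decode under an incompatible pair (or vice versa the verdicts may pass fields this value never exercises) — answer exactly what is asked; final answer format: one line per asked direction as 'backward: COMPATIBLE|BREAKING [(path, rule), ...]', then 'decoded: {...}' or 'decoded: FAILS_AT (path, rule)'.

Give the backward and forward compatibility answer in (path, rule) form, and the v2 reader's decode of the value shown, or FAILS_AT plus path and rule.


backward: COMPATIBLE []; forward: COMPATIBLE []; decoded: {"tags": {}, "active": null, "attempts": -2, "quantity": 1, "rating": 0.0, "title": "omega", "unknown": {"quantity": 5}}

in Event below, arrows point writer -> reader
backward for Event (reader v2, writer v1):
  tags: map<string, string> -> map<string, string>, writer optional; from tags
  no writer field matches reader active
  attempts: int32 -> int32, writer optional; from attempts
  no writer field matches reader quantity
  rating: float32 -> float32, writer required; from rating
  title: string -> string, writer optional; from title
  quantity (writer side), unknown to reader
  nothing fires on Event: backward is COMPATIBLE
forward for Event (reader v1, writer v2):
  tags: map<string, string> -> map<string, string>, writer optional; from tags
  attempts: int32 -> int32, writer optional; from attempts
  no writer field matches reader quantity
  rating: float32 -> float32, writer required; from rating
  title: string -> string, writer optional; from title
  active (writer side), unknown to reader
  quantity (writer side), unknown to reader
  nothing fires on Event: forward is COMPATIBLE
decoding the Event value with the v2 reader:
  tags := {}
  active := null (absent, optional -> null)
  attempts := -2
  quantity := 1 (absent -> default)
  rating := 0.0
  title := "omega" (absent -> default)
  writer quantity: kept under "unknown"
  => decoded: {"tags": {}, "active": null, "attempts": -2, "quantity": 1, "rating": 0.0, "title": "omega", "unknown": {"quantity": 5}}


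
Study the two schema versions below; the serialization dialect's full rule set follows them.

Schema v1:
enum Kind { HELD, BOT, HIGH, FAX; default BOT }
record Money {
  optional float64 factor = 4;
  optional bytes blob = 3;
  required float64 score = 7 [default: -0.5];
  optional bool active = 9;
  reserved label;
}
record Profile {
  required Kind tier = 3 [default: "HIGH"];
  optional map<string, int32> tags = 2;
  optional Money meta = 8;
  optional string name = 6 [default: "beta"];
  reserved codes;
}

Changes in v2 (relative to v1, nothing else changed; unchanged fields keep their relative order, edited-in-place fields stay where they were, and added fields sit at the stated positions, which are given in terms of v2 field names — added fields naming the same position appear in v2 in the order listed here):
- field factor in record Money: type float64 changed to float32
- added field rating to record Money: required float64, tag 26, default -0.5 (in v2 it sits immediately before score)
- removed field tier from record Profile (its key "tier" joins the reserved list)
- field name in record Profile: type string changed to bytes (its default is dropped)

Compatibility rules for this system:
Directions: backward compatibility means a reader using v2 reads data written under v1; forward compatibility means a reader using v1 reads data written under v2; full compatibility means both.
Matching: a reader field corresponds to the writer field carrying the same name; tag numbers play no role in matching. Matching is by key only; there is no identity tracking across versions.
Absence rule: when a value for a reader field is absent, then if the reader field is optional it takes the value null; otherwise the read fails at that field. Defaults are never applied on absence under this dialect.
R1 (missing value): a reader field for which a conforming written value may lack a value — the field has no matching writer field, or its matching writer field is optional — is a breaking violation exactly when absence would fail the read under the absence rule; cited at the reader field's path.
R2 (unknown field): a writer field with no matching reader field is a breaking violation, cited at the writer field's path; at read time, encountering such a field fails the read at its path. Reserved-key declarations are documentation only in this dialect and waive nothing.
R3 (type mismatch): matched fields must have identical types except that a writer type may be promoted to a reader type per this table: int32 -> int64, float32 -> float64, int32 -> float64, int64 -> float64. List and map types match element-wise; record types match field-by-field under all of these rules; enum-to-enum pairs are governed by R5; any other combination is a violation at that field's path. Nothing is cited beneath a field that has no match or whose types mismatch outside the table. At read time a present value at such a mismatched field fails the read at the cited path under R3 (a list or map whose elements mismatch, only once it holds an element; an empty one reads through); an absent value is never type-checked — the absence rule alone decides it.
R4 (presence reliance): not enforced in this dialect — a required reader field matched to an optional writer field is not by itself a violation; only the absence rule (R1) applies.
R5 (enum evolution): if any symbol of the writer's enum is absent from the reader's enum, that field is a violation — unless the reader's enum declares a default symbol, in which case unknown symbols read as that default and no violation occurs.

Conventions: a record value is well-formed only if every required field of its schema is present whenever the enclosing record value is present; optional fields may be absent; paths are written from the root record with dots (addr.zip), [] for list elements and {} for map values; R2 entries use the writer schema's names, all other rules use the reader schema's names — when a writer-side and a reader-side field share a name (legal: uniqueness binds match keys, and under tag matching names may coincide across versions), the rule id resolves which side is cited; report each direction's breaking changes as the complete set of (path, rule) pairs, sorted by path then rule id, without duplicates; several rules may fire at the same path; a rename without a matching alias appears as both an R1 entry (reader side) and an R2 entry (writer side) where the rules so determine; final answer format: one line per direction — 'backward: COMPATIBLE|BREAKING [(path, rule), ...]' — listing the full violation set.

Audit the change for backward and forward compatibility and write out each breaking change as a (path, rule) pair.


backward: BREAKING [(meta.factor, R3), (meta.rating, R1), (name, R3), (tier, R2)]; forward: BREAKING [(meta.rating, R2), (name, R3), (tier, R1)]

the writer's type comes first in each Profile pair
checking backward for Profile: reader v2 against writer v1:
  writer optional, map<string, int32> -> map<string, int32>: reader tags maps from writer tags
  writer optional, Money -> Money: reader meta maps from writer meta
  writer optional, string -> bytes: reader name maps from writer name
  leftover writer field: tier
  writer optional, float64 -> float32: reader meta.factor maps from writer meta.factor
  writer optional, bytes -> bytes: reader meta.blob maps from writer meta.blob
  no writer field matches reader meta.rating
  writer required, float64 -> float64: reader meta.score maps from writer meta.score
  writer optional, bool -> bool: reader meta.active maps from writer meta.active
  rule R3 violated at meta.factor
  rule R1 violated at meta.rating
  rule R3 violated at name
  rule R2 violated at tier
  => backward verdict for Profile: BREAKING, 4 violation(s)
checking forward for Profile: reader v1 against writer v2:
  no writer field matches reader tier
  writer optional, map<string, int32> -> map<string, int32>: reader tags maps from writer tags
  writer optional, Money -> Money: reader meta maps from writer meta
  writer optional, bytes -> string: reader name maps from writer name
  writer optional, float32 -> float64: reader meta.factor maps from writer meta.factor
  writer optional, bytes -> bytes: reader meta.blob maps from writer meta.blob
  writer required, float64 -> float64: reader meta.score maps from writer meta.score
  writer optional, bool -> bool: reader meta.active maps from writer meta.active
  leftover writer field: meta.rating
  rule R2 violated at meta.rating
  rule R3 violated at name
  rule R1 violated at tier
  => forward verdict for Profile: BREAKING, 3 violation(s)


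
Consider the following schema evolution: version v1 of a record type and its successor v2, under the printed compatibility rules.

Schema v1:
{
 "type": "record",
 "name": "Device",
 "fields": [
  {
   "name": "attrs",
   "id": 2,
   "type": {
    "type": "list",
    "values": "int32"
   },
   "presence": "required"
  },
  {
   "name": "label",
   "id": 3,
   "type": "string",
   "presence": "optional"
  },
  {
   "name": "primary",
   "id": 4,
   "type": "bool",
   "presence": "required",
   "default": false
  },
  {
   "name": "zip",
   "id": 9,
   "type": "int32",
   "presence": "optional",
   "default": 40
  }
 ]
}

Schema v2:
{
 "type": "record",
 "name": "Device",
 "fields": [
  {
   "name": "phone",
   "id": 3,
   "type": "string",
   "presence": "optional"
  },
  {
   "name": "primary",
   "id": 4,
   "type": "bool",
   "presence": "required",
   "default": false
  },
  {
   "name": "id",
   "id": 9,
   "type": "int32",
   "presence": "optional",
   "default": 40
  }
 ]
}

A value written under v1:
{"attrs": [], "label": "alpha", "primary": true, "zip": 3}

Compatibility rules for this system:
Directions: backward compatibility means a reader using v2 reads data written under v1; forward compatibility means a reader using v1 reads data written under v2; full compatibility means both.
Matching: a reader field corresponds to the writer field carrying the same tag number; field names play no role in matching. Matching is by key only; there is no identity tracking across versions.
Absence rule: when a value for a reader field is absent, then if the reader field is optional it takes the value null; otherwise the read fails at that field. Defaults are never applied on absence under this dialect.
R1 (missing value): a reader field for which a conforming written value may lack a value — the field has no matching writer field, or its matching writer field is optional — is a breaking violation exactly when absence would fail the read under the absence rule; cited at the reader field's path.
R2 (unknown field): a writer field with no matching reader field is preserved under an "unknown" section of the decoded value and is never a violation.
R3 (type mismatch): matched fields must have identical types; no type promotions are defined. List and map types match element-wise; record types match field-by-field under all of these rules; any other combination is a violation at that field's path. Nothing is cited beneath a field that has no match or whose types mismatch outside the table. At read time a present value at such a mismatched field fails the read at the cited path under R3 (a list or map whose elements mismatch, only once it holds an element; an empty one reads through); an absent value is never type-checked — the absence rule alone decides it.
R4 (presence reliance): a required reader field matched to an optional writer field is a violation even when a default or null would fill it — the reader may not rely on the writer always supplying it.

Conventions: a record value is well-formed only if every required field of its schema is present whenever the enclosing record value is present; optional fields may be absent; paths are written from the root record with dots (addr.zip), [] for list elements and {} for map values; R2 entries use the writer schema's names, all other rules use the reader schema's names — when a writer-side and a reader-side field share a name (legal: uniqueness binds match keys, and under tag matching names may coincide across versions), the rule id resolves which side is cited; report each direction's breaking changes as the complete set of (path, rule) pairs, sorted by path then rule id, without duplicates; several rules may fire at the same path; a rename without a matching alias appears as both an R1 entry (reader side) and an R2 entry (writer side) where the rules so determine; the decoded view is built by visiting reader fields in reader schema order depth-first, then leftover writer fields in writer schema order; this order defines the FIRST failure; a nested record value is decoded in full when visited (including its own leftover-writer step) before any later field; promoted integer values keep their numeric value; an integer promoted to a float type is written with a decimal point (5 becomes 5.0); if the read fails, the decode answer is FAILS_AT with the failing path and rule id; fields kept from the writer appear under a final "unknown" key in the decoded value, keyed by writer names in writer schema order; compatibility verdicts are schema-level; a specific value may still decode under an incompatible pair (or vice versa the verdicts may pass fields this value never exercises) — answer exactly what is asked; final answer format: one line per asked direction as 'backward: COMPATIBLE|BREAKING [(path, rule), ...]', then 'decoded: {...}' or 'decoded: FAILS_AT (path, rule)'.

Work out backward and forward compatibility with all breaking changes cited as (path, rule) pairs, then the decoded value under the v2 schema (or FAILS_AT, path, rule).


in Device below, arrows point writer -> reader
backward for Device (reader v2, writer v1):
  writer optional, string -> string: reader phone maps from writer label
  writer required, bool -> bool: reader primary maps from writer primary
  writer optional, int32 -> int32: reader id maps from writer zip
  writer field attrs has no reader counterpart
  => backward: COMPATIBLE
forward for Device (reader v1, writer v2):
  no writer field matches reader attrs
  writer optional, string -> string: reader label maps from writer phone
  writer required, bool -> bool: reader primary maps from writer primary
  writer optional, int32 -> int32: reader zip maps from writer id
  violation R1 at attrs
  => forward: BREAKING (1)
migrating the Device value to v2:
  phone := "alpha" (from writer label)
  primary := true
  id := 3 (from writer zip)
  writer attrs: kept under "unknown"
  => decoded: {"phone": "alpha", "primary": true, "id": 3, "unknown": {"attrs": []}}

backward: COMPATIBLE []; forward: BREAKING [(attrs, R1)]; decoded: {"phone": "alpha", "primary": true, "id": 3, "unknown": {"attrs": []}}


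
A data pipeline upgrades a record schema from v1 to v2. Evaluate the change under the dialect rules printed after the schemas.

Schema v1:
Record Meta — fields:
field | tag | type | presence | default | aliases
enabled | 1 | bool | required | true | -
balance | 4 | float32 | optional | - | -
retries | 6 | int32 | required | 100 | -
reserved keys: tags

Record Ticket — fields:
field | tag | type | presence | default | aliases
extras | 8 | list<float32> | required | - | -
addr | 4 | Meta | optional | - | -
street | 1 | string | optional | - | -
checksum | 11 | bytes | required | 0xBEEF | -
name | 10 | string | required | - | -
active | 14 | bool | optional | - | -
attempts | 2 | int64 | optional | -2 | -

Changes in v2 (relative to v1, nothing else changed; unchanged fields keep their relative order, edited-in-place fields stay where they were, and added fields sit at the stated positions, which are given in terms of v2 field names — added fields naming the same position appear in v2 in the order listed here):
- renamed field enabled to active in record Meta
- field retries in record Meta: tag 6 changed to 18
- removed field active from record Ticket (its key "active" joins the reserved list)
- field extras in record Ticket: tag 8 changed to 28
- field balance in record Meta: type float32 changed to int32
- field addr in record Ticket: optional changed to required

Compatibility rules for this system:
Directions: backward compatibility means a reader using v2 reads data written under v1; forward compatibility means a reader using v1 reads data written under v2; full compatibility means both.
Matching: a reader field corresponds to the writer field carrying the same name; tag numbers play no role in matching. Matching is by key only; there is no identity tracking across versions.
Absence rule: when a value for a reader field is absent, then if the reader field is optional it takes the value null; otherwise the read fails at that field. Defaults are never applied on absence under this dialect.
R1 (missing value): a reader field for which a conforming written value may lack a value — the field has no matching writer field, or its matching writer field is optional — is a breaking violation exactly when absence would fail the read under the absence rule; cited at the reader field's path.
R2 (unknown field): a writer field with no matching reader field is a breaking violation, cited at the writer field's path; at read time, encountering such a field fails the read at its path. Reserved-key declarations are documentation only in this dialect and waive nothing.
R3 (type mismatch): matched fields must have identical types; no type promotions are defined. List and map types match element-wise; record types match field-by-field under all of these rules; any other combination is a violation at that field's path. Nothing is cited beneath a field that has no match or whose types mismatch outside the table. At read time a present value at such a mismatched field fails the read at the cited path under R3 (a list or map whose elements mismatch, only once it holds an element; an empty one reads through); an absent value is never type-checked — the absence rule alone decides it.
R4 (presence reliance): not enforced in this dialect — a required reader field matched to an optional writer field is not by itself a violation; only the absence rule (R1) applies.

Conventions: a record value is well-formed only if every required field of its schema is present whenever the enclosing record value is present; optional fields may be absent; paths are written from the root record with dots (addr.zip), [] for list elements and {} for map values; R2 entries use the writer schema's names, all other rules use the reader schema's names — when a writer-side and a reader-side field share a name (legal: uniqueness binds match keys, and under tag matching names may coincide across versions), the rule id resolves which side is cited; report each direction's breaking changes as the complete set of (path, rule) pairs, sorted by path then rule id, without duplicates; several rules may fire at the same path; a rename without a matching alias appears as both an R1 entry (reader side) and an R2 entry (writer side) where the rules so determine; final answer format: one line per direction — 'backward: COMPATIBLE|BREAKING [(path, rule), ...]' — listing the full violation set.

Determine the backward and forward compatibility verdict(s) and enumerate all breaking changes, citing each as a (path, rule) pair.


in Ticket below, arrows point writer -> reader
checking backward for Ticket: reader v2 against writer v1:
  extras: paired with writer extras (list<float32> -> list<float32>; writer required)
  addr: paired with writer addr (Meta -> Meta; writer optional)
  street: paired with writer street (string -> string; writer optional)
  checksum: paired with writer checksum (bytes -> bytes; writer required)
  name: paired with writer name (string -> string; writer required)
  attempts: paired with writer attempts (int64 -> int64; writer optional)
  active (writer side), unknown to reader
  addr.active has no writer counterpart
  addr.balance: paired with writer addr.balance (float32 -> int32; writer optional)
  addr.retries: paired with writer addr.retries (int32 -> int32; writer required)
  addr.enabled (writer side), unknown to reader
  R2 fires at active
  R1 fires at addr
  R1 fires at addr.active
  R3 fires at addr.balance
  R2 fires at addr.enabled
  => backward verdict for Ticket: BREAKING, 5 violation(s)
checking forward for Ticket: reader v1 against writer v2:
  extras: paired with writer extras (list<float32> -> list<float32>; writer required)
  addr: paired with writer addr (Meta -> Meta; writer required)
  street: paired with writer street (string -> string; writer optional)
  checksum: paired with writer checksum (bytes -> bytes; writer required)
  name: paired with writer name (string -> string; writer required)
  active has no writer counterpart
  attempts: paired with writer attempts (int64 -> int64; writer optional)
  addr.enabled has no writer counterpart
  addr.balance: paired with writer addr.balance (int32 -> float32; writer optional)
  addr.retries: paired with writer addr.retries (int32 -> int32; writer required)
  addr.active (writer side), unknown to reader
  R2 fires at addr.active
  R3 fires at addr.balance
  R1 fires at addr.enabled
  => forward verdict for Ticket: BREAKING, 3 violation(s)

backward: BREAKING [(active, R2), (addr, R1), (addr.active, R1), (addr.balance, R3), (addr.enabled, R2)]; forward: BREAKING [(addr.active, R2), (addr.balance, R3), (addr.enabled, R1)]


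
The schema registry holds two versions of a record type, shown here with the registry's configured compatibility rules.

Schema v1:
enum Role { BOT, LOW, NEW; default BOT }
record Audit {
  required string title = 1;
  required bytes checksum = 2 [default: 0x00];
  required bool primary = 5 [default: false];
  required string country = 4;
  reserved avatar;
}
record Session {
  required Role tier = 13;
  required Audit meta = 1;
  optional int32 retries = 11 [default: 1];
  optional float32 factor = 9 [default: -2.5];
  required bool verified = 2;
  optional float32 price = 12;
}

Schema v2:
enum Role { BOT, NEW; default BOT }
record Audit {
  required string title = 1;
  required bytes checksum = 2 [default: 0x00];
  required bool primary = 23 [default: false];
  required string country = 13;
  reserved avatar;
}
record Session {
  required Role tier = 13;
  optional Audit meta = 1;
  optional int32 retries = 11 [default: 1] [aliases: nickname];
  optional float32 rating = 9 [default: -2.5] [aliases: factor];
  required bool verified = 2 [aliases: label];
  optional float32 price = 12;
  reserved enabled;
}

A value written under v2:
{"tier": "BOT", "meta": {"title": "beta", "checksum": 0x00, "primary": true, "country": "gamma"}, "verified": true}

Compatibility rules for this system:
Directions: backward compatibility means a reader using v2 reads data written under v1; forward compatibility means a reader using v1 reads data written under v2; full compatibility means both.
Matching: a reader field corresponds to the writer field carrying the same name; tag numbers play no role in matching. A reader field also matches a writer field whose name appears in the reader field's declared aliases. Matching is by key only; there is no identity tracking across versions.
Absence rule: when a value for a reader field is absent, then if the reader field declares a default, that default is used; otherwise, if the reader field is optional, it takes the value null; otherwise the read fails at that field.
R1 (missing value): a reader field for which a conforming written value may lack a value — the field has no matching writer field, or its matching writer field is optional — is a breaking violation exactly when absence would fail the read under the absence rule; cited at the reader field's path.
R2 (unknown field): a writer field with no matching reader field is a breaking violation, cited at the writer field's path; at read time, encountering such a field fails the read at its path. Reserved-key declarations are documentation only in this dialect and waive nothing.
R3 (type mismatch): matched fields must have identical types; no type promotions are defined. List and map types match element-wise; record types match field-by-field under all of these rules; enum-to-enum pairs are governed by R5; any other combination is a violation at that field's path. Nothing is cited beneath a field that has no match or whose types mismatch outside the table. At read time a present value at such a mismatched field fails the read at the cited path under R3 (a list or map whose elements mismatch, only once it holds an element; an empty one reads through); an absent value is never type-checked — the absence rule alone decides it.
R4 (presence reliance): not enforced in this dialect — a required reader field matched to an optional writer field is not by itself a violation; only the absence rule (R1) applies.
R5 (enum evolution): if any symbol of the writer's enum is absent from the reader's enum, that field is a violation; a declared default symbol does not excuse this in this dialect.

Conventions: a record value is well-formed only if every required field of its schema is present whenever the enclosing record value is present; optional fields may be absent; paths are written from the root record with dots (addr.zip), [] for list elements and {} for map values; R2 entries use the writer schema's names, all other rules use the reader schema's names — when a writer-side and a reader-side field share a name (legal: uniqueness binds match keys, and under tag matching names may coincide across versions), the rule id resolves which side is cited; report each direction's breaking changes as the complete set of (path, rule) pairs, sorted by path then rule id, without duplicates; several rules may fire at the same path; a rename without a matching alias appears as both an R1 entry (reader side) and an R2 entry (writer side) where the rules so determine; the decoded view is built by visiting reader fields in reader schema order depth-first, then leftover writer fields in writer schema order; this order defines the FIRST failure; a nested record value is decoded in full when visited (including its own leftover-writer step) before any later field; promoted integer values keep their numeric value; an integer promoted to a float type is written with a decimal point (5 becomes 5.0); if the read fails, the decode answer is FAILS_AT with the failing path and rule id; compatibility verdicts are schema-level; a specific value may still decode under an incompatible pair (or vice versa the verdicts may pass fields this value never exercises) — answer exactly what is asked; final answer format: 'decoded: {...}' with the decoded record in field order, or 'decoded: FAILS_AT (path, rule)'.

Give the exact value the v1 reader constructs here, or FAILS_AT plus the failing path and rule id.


arrows below run writer -> reader for Session
migrating the Session value to v1:
  tier := "BOT"
  meta.title := "beta"
  meta.checksum := 0x00
  meta.primary := true
  meta.country := "gamma"
  retries := 1 (missing; default applied)
  factor := -2.5 (missing; default applied)
  verified := true
  price := null (missing; optional => null)
  => decoded: {"tier": "BOT", "meta": {"title": "beta", "checksum": 0x00, "primary": true, "country": "gamma"}, "retries": 1, "factor": -2.5, "verified": true, "price": null}
remaining Session differences; none change what is asked:
  field primary in record Audit: tag 5 changed to 23 -> no rule fires on it and the decoded Session view is identical with or without it
  field country in record Audit: tag 4 changed to 13 -> no rule fires on it and the decoded Session view is identical with or without it
  enum Role (field tier in record Session): symbol LOW removed -> matters for Session compatibility verdicts, not for this value's decode
  renamed field factor to rating in record Session (alias factor declared on the renamed field) -> matters for Session compatibility verdicts, not for this value's decode
  field meta in record Session: required changed to optional -> matters for Session compatibility verdicts, not for this value's decode

decoded: {"tier": "BOT", "meta": {"title": "beta", "checksum": 0x00, "primary": true, "country": "gamma"}, "retries": 1, "factor": -2.5, "verified": true, "price": null}


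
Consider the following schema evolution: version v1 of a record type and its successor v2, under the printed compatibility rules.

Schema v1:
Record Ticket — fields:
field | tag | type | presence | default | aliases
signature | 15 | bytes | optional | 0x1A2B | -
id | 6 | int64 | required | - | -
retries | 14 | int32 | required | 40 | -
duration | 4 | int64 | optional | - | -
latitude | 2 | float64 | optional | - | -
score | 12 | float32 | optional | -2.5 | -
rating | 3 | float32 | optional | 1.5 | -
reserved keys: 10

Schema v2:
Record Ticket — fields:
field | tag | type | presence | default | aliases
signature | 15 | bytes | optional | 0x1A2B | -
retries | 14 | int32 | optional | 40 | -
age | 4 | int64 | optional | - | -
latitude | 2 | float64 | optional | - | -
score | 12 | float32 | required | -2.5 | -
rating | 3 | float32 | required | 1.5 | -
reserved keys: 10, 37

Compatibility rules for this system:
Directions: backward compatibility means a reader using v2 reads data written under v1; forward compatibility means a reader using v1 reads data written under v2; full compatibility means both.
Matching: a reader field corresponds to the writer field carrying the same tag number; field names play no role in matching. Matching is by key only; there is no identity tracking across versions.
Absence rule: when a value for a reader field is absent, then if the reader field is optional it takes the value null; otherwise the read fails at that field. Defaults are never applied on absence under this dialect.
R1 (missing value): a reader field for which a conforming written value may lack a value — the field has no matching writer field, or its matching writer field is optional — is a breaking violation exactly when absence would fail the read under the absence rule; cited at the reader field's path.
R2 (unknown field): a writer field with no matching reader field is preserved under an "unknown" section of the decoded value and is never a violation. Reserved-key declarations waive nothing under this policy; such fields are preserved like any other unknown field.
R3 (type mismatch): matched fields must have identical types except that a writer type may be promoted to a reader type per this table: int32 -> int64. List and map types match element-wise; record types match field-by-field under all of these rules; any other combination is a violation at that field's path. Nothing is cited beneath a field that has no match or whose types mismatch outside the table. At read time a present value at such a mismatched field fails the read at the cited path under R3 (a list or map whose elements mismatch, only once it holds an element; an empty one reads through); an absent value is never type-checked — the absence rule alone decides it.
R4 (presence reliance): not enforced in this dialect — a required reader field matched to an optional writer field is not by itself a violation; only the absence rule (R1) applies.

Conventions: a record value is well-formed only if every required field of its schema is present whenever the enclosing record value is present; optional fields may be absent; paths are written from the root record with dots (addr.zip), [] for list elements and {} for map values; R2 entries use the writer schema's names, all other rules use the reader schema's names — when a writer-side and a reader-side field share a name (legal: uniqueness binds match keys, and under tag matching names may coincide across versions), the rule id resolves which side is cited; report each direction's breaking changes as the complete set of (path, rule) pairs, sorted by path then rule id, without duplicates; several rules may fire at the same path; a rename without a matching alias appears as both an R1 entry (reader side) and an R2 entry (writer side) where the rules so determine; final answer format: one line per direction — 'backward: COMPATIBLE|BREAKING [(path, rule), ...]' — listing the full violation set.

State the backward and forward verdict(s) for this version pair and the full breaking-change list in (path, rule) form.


arrows below run writer -> reader for Ticket
backward on Ticket — v2 reading data written by v1:
  signature: paired with writer signature (bytes -> bytes; writer optional)
  retries: paired with writer retries (int32 -> int32; writer required)
  age: paired with writer duration (int64 -> int64; writer optional)
  latitude: paired with writer latitude (float64 -> float64; writer optional)
  score: paired with writer score (float32 -> float32; writer optional)
  rating: paired with writer rating (float32 -> float32; writer optional)
  writer id: unknown to reader
  R1 fires at rating
  R1 fires at score
  => 2 violation(s): backward is BREAKING for Ticket
forward on Ticket — v1 reading data written by v2:
  signature: paired with writer signature (bytes -> bytes; writer optional)
  id has no writer counterpart
  retries: paired with writer retries (int32 -> int32; writer optional)
  duration: paired with writer age (int64 -> int64; writer optional)
  latitude: paired with writer latitude (float64 -> float64; writer optional)
  score: paired with writer score (float32 -> float32; writer required)
  rating: paired with writer rating (float32 -> float32; writer required)
  R1 fires at id
  R1 fires at retries
  => 2 violation(s): forward is BREAKING for Ticket

backward: BREAKING [(rating, R1), (score, R1)]; forward: BREAKING [(id, R1), (retries, R1)]
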